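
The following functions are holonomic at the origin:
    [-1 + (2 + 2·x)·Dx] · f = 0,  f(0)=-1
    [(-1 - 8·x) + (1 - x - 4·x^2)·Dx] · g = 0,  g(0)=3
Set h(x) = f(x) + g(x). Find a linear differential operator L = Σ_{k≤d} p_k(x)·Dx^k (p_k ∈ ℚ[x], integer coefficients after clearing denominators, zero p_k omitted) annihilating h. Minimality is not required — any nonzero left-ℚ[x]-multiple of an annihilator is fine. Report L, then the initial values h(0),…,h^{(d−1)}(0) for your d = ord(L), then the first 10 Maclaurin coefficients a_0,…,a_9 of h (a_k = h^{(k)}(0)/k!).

L = (21 + 75·x + 228·x^2 + 160·x^3) + (-41 - 174·x - 609·x^2 - 872·x^3 - 400·x^4)·Dx + (2 + 38·x + 30·x^2 - 198·x^3 - 352·x^4 - 160·x^5)·Dx^2  (order 2).
h: a_k = 2, 5/2, 121/8, 431/16, 11141/128, 49913/256, 556053/1024, 2709471/2048, 114524589/32768, 575864117/65536, …
ICs: h(0) = 2, h′(0) = 5/2.

f: a_k = -1, -1/2, 1/8, -1/16, 5/128, -7/256, 21/1024, -33/2048, 429/32768, -715/65536, …
g: a_k = 3, 3, 15, 27, 87, 195, 543, 1323, 3495, 8787, …
h₀=f+g: left-lcm gives L₀, ord ≤ 2.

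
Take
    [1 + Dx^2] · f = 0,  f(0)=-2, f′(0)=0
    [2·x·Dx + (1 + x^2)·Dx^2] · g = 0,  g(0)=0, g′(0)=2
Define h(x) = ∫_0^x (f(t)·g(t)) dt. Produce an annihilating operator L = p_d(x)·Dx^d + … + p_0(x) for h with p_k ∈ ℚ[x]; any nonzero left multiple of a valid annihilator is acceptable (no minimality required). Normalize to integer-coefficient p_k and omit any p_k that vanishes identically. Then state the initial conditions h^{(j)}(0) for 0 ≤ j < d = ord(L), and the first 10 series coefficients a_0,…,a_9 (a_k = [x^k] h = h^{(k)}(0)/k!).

L = (10 + 26·x^2 + 11·x^4 + 4·x^6 + x^8)·Dx + (12·x + 20·x^3 + 12·x^5 + 4·x^7)·Dx^2 + (12 + 32·x^2 + 18·x^4 + 8·x^6 + 2·x^8)·Dx^3 + (12·x + 20·x^3 + 12·x^5 + 4·x^7)·Dx^4 + (2 + 6·x^2 + 7·x^4 + 4·x^6 + x^8)·Dx^5  (order 5).
h: a_k = 0, 0, -2, 0, 5/6, 0, -49/180, 0, 1301/10080, 0, …
ICs: h(0) = 0, h′(0) = 0, h′′(0) = -4, h′′′(0) = 0, h′′′′(0) = 20.

f: a_k = -2, 0, 1, 0, -1/12, 0, 1/360, 0, -1/20160, 0, …
g: a_k = 0, 2, 0, -2/3, 0, 2/5, 0, -2/7, 0, 2/9, …
f·g: L₀ = L_f ⊗_s L_g, ord ≤ 2·2.
h=∫h₀ ⇒ L = L₀·Dx.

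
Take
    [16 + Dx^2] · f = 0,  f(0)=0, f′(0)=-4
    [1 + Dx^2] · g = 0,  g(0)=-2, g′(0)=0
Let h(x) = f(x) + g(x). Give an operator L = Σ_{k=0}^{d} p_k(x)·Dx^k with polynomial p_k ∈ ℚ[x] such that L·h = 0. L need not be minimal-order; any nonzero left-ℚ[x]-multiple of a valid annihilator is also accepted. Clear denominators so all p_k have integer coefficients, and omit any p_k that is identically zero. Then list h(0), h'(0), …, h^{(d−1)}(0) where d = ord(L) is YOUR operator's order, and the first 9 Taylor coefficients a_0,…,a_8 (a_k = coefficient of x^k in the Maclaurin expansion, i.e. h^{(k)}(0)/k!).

f: a_k = 0, -4, 0, 32/3, 0, -128/15, 0, 1024/315, 0, …
g: a_k = -2, 0, 1, 0, -1/12, 0, 1/360, 0, -1/20160, …
f+g: L₀ = lclm(L_f,L_g), ord ≤ 2+2.
L = 16 + 17·Dx^2 + Dx^4  (order 4).
h: a_k = -2, -4, 1, 32/3, -1/12, -128/15, 1/360, 1024/315, -1/20160, …
ICs: h(0) = -2, h′(0) = -4, h′′(0) = 2, h′′′(0) = 64.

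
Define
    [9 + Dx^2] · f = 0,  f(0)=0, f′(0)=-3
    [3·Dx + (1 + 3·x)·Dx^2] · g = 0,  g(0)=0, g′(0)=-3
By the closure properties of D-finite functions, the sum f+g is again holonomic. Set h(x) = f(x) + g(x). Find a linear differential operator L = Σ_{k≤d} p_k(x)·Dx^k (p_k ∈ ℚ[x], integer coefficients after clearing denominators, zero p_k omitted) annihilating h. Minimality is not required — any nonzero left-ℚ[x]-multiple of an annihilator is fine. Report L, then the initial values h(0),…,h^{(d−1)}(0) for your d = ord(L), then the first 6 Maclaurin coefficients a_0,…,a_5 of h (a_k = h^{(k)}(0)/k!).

L = (63 + 54·x + 81·x^2)·Dx + (9 + 45·x + 81·x^2 + 81·x^3)·Dx^2 + (7 + 6·x + 9·x^2)·Dx^3 + (1 + 5·x + 9·x^2 + 9·x^3)·Dx^4  (order 4).
h: a_k = 0, -6, 9/2, -9/2, 81/4, -405/8, …
ICs: h(0) = 0, h′(0) = -6, h′′(0) = 9, h′′′(0) = -27.

f: a_k = 0, -3, 0, 9/2, 0, -81/40, …
g: a_k = 0, -3, 9/2, -9, 81/4, -243/5, …
Sum ⇒ L₀ = lclm(L_f,L_g) in ℚ(x)⟨Dx⟩.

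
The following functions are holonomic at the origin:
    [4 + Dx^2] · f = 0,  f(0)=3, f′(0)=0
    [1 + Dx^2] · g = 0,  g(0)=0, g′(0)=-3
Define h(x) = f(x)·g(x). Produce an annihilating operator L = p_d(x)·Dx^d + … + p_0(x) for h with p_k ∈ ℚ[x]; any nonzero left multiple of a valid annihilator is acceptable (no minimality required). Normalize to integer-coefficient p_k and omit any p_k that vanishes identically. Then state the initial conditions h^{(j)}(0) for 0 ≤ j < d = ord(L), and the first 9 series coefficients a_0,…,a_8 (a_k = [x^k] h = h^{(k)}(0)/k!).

f: a_k = 3, 0, -6, 0, 2, 0, -4/15, 0, 2/105, …
g: a_k = 0, -3, 0, 1/2, 0, -1/40, 0, 1/1680, 0, …
L₀ := L_f ⊗_s L_g (sym. prod.), ord ≤ 4.
L = 9 + 10·Dx^2 + Dx^4  (order 4).
h: a_k = 0, -9, 0, 39/2, 0, -363/40, 0, 1093/560, 0, …
ICs: h(0) = 0, h′(0) = -9, h′′(0) = 0, h′′′(0) = 117.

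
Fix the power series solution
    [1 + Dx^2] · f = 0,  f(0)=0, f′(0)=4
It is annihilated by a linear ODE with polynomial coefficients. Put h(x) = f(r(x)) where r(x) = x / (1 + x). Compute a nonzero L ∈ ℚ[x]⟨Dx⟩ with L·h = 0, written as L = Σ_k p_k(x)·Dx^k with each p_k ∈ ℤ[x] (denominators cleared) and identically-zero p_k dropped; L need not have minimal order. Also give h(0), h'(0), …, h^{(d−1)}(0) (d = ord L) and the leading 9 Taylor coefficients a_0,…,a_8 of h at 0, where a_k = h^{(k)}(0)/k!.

f: a_k = 0, 4, 0, -2/3, 0, 1/30, 0, -1/1260, 0, …
h₀=f(r): pull back L_f along r ⇒ L₀.
L = 1 + (2 + 6·x + 6·x^2 + 2·x^3)·Dx + (1 + 4·x + 6·x^2 + 4·x^3 + x^4)·Dx^2  (order 2).
h: a_k = 0, 4, -4, 10/3, -2, 1/30, 5/2, -6931/1260, 1591/180, …
ICs: h(0) = 0, h′(0) = 4.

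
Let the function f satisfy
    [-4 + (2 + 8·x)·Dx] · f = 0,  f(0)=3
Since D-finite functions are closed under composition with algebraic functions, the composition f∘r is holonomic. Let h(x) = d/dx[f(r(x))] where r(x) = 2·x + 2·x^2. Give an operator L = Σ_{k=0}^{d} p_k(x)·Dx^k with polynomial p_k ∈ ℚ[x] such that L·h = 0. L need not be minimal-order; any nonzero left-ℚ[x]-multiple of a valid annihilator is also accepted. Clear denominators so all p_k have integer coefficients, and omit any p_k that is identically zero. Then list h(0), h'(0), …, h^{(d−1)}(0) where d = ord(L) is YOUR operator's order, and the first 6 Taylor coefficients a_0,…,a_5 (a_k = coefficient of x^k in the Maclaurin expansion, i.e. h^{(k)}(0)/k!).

L = -2 + (-1 - 10·x - 24·x^2 - 16·x^3)·Dx  (order 1).
h: a_k = 12, -24, 144, -864, 5280, -32832, …
ICs: h(0) = 12.

f: a_k = 3, 6, -6, 12, -30, 84, …
L₀ from L_f via x↦r, Dx↦r'^{-1}Dx.
Differentiate: ansatz ord ≤ ord L₀ ⇒ L.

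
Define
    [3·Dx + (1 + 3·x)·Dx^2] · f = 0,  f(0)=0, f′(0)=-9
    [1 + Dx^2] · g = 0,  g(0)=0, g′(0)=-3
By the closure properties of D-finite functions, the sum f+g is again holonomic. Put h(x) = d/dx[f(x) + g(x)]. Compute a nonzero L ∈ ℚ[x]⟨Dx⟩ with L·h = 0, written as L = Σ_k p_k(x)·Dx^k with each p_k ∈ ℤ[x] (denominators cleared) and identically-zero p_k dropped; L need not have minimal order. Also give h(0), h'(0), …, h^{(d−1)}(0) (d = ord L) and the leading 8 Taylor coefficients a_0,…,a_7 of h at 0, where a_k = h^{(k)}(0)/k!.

L = (165 + 18·x + 27·x^2) + (19 + 63·x + 27·x^2 + 27·x^3)·Dx + (165 + 18·x + 27·x^2)·Dx^2 + (19 + 63·x + 27·x^2 + 27·x^3)·Dx^3  (order 3).
h: a_k = -12, 27, -159/2, 243, -5833/8, 2187, -1574639/240, 19683, …
ICs: h(0) = -12, h′(0) = 27, h′′(0) = -159.

f: a_k = 0, -9, 27/2, -27, 243/4, -729/5, 729/2, -6561/7, …
g: a_k = 0, -3, 0, 1/2, 0, -1/40, 0, 1/1680, …
L₀ := lclm(L_f,L_g); ord L₀ ≤ 2+2.
h₀' ⇒ L via d/dx closure of L₀.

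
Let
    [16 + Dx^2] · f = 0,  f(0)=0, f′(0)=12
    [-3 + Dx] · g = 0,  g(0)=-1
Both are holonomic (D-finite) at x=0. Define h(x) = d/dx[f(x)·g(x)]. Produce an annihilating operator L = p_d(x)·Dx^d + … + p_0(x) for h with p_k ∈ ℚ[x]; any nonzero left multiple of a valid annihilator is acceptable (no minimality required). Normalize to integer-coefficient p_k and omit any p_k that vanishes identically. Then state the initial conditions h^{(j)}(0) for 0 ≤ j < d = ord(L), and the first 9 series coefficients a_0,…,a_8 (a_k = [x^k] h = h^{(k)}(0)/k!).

f: a_k = 0, 12, 0, -32, 0, 128/5, 0, -1024/105, 0, …
g: a_k = -1, -3, -9/2, -9/2, -27/8, -81/40, -81/80, -243/560, -729/4480, …
h₀=f·g: eliminate ⇒ L₀, order ≤ 2·1.
h₀' ⇒ L via d/dx closure of L₀.
L = 25 - 6·Dx + Dx^2  (order 2).
h: a_k = -12, -72, -66, 168, 779/2, 1287/5, -4031/60, -1054/5, -430441/3360, …
ICs: h(0) = -12, h′(0) = -72.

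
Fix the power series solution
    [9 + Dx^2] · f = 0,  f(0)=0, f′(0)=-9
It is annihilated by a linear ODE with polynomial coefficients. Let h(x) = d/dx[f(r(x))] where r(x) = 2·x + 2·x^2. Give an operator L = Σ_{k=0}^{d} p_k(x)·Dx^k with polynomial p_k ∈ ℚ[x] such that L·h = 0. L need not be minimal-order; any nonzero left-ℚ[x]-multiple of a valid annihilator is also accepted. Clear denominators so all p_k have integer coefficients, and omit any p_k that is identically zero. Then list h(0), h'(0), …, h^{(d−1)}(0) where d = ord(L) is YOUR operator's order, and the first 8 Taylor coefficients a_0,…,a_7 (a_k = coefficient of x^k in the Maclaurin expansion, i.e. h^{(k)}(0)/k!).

L = (48 + 288·x + 864·x^2 + 1152·x^3 + 576·x^4) + (-6 - 12·x)·Dx + (1 + 4·x + 4·x^2)·Dx^2  (order 2).
h: a_k = -18, -36, 324, 1296, 648, -5184, -62208/5, -31104/5, …
ICs: h(0) = -18, h′(0) = -36.

f: a_k = 0, -9, 0, 27/2, 0, -243/40, 0, 729/560, …
Substitute x→r, Dx→(1/r')Dx; clear ⇒ L₀.
Derive L from L₀ (diff closure).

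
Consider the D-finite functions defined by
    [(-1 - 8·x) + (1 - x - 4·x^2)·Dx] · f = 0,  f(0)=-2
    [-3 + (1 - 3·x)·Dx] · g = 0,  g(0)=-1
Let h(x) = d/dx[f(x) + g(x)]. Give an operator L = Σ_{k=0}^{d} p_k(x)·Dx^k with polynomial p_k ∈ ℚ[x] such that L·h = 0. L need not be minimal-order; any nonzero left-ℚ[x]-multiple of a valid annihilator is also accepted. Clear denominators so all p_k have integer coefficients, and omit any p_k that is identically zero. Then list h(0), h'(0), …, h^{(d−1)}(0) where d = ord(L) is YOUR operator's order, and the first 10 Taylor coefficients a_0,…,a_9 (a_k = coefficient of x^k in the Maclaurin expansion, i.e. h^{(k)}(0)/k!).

L = (54 - 288·x + 1728·x^2 - 2304·x^3 + 1728·x^4) + (-42·x - 144·x^2 + 1248·x^3 - 2088·x^4 + 1728·x^5)·Dx + (-1 + 16·x - 71·x^2 + 96·x^3 + 72·x^4 - 312·x^5 + 288·x^6)·Dx^2  (order 2).
h: a_k = -5, -38, -135, -556, -1865, -6546, -21483, -71128, -229869, -742270, …
ICs: h(0) = -5, h′(0) = -38.

f: a_k = -2, -2, -10, -18, -58, -130, -362, -882, -2330, -5858, …
g: a_k = -1, -3, -9, -27, -81, -243, -729, -2187, -6561, -19683, …
Sum ⇒ L₀ = lclm(L_f,L_g) in ℚ(x)⟨Dx⟩.
Derive L from L₀ (diff closure).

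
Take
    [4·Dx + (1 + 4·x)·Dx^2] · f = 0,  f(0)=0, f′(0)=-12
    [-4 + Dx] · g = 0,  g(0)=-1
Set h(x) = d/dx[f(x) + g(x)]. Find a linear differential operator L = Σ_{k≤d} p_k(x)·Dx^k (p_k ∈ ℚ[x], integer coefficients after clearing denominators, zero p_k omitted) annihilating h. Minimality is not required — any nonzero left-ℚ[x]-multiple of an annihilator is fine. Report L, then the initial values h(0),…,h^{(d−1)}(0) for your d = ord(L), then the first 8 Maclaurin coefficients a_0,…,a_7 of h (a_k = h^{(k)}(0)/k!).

L = (-24 - 32·x) + (2 - 16·x - 32·x^2)·Dx + (1 + 6·x + 8·x^2)·Dx^2  (order 2).
h: a_k = -16, 32, -224, 2176/3, -9344/3, 183808/15, -2212864/45, 61927424/315, …
ICs: h(0) = -16, h′(0) = 32.

f: a_k = 0, -12, 24, -64, 192, -3072/5, 2048, -49152/7, …
g: a_k = -1, -4, -8, -32/3, -32/3, -128/15, -256/45, -1024/315, …
h₀=f+g: left-lcm gives L₀, ord ≤ 3.
Derive L from L₀ (diff closure).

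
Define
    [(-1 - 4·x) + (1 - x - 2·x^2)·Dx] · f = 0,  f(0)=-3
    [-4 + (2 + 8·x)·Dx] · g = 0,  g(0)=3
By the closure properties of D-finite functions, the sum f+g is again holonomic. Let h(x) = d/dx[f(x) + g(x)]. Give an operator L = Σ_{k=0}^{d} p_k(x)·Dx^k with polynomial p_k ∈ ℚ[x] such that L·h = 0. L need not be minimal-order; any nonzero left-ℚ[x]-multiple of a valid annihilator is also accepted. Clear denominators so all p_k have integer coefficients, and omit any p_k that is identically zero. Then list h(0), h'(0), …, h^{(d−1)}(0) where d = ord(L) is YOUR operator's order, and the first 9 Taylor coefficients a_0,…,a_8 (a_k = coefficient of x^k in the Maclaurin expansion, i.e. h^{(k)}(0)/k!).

f: a_k = -3, -3, -9, -15, -33, -63, -129, -255, -513, …
g: a_k = 3, 6, -6, 12, -30, 84, -252, 792, -2574, …
h₀=f+g: left-lcm gives L₀, ord ≤ 2.
h=h₀': d/dx-closure on L₀ ⇒ L.
L = (-66 - 300·x - 720·x^2 - 480·x^3 - 480·x^4) + (-9 - 180·x - 954·x^2 - 1872·x^3 - 1800·x^4 - 1440·x^5)·Dx + (4 + 33·x + 69·x^2 - 28·x^3 - 228·x^4 - 480·x^5 - 320·x^6)·Dx^2  (order 2).
h: a_k = 3, -30, -9, -252, 105, -2286, 3759, -24696, 68013, …
ICs: h(0) = 3, h′(0) = -30.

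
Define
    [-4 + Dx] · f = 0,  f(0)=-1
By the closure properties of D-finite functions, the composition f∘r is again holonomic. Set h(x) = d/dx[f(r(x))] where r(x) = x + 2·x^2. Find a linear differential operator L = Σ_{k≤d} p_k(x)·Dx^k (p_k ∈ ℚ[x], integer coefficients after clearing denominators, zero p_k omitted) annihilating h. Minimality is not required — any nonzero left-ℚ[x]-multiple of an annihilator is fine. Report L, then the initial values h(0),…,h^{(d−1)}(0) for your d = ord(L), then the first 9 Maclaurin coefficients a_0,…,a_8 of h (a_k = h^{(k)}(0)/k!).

L = (8 + 32·x + 64·x^2) + (-1 - 4·x)·Dx  (order 1).
h: a_k = -4, -32, -128, -1280/3, -3328/3, -38912/15, -237568/45, -3129344/315, -1073152/63, …
ICs: h(0) = -4.

f: a_k = -1, -4, -8, -32/3, -32/3, -128/15, -256/45, -1024/315, -512/315, …
f∘r: x↦r, Dx↦Dx/r' in L_f ⇒ L₀.
Derive L from L₀ (diff closure).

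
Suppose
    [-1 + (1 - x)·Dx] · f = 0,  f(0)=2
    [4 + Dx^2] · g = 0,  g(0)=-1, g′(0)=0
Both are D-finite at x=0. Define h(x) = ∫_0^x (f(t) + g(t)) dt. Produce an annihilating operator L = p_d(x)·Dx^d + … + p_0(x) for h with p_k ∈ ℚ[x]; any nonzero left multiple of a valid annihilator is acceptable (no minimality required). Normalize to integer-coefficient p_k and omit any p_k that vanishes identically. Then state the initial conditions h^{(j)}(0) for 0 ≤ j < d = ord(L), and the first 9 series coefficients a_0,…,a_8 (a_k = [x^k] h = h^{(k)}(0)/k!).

f: a_k = 2, 2, 2, 2, 2, 2, 2, 2, 2, …
g: a_k = -1, 0, 2, 0, -2/3, 0, 4/45, 0, -2/315, …
Weyl lclm of L_f,L_g ⇒ L₀ (ord ≤ 3).
∫: right-multiply L₀ by Dx.
L = (20 - 16·x + 8·x^2)·Dx + (-12 + 28·x - 24·x^2 + 8·x^3)·Dx^2 + (5 - 4·x + 2·x^2)·Dx^3 + (-3 + 7·x - 6·x^2 + 2·x^3)·Dx^4  (order 4).
h: a_k = 0, 1, 1, 4/3, 1/2, 4/15, 1/3, 94/315, 1/4, …
ICs: h(0) = 0, h′(0) = 1, h′′(0) = 2, h′′′(0) = 8.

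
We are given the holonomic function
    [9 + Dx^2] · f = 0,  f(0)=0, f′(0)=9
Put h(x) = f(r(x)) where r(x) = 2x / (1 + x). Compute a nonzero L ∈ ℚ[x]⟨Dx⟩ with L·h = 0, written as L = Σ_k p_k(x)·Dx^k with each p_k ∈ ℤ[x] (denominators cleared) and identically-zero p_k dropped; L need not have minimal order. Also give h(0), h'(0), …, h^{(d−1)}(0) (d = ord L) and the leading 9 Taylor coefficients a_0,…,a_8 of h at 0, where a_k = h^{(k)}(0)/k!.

L = 36 + (2 + 6·x + 6·x^2 + 2·x^3)·Dx + (1 + 4·x + 6·x^2 + 4·x^3 + x^4)·Dx^2  (order 2).
h: a_k = 0, 18, -18, -90, 306, -2178/5, 90, 40158/35, -16938/5, …
ICs: h(0) = 0, h′(0) = 18.

f: a_k = 0, 9, 0, -27/2, 0, 243/40, 0, -729/560, 0, …
L₀ from L_f via x↦r, Dx↦r'^{-1}Dx.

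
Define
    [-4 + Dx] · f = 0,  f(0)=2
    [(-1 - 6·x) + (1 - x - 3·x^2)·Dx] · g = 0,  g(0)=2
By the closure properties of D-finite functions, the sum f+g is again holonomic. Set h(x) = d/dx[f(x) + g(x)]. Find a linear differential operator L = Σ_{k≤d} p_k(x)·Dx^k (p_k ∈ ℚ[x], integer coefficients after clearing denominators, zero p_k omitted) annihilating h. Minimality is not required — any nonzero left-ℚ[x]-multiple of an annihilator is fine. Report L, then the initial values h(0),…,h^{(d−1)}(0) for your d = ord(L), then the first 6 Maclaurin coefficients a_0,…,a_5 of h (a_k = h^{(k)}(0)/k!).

f: a_k = 2, 8, 16, 64/3, 64/3, 256/15, …
g: a_k = 2, 2, 8, 14, 38, 80, …
Sum ⇒ L₀ = lclm(L_f,L_g) in ℚ(x)⟨Dx⟩.
h₀' ⇒ L via d/dx closure of L₀.
L = (20 + 496·x + 552·x^2 + 2160·x^3 + 1296·x^4) + (-13 - 112·x - 298·x^2 - 516·x^3 + 360·x^4 + 432·x^5)·Dx + (2 - 3·x + 40·x^2 - 6·x^3 - 171·x^4 - 108·x^5)·Dx^2  (order 2).
h: a_k = 10, 48, 106, 712/3, 1456/3, 18484/15, …
ICs: h(0) = 10, h′(0) = 48.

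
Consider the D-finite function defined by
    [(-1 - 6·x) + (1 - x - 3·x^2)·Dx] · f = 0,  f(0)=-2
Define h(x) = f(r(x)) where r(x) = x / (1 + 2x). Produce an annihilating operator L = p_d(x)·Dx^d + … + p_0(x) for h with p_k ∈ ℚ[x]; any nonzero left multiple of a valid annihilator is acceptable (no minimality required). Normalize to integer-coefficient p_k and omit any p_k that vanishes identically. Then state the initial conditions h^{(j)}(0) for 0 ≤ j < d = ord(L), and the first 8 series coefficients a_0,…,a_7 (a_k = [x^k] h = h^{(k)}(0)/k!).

f: a_k = -2, -2, -8, -14, -38, -80, -194, -434, …
Change of var in L_f (x↦r) gives L₀.
L = (1 + 8·x) + (-1 - 5·x - 5·x^2 + 2·x^3)·Dx  (order 1).
h: a_k = -2, -2, -4, 10, -34, 112, -370, 1222, …
ICs: h(0) = -2.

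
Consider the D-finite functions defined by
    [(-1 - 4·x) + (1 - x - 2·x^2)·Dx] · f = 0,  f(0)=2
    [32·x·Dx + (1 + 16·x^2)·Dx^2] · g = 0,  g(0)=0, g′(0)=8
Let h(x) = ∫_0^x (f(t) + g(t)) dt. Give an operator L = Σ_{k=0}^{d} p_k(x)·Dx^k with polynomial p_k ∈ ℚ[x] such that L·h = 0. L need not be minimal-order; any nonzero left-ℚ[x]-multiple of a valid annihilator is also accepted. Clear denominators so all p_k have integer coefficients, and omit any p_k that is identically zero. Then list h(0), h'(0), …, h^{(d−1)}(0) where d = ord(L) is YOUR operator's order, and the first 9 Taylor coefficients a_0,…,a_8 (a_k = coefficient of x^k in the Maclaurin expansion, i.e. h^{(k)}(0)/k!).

L = (-96 + 384·x + 6912·x^2 + 15360·x^3 + 40704·x^4 + 12288·x^6)·Dx^2 + (31 + 104·x - 392·x^2 + 736·x^3 + 14912·x^4 + 27904·x^5 + 3072·x^6 + 12288·x^7)·Dx^3 + (-3 - 19·x - 128·x^2 - 152·x^3 - 1128·x^4 + 2496·x^5 + 2560·x^6 + 1024·x^7 + 2048·x^8)·Dx^4  (order 4).
h: a_k = 0, 2, 5, 2, -49/6, 22/5, 1129/15, 86/7, -15789/28, …
ICs: h(0) = 0, h′(0) = 2, h′′(0) = 10, h′′′(0) = 12.

f: a_k = 2, 2, 6, 10, 22, 42, 86, 170, 342, …
g: a_k = 0, 8, 0, -128/3, 0, 2048/5, 0, -32768/7, 0, …
Sum ⇒ L₀ = lclm(L_f,L_g) in ℚ(x)⟨Dx⟩.
h=∫h₀ ⇒ L = L₀·Dx.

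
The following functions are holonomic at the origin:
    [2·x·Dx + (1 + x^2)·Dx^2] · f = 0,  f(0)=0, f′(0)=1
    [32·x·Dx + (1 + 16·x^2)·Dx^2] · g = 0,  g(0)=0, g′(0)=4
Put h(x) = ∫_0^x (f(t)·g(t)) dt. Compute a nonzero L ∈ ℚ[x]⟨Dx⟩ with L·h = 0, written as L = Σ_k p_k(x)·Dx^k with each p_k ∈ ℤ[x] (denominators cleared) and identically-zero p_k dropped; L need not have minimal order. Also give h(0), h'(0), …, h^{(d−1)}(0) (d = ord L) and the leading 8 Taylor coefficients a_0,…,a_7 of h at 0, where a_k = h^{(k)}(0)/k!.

f: a_k = 0, 1, 0, -1/3, 0, 1/5, 0, -1/7, …
g: a_k = 0, 4, 0, -64/3, 0, 1024/5, 0, -16384/7, …
h₀=f·g: eliminate ⇒ L₀, order ≤ 2·2.
h=∫₀ˣh₀: take L = L₀·Dx.
L = (-384·x - 10880·x^3 - 16384·x^5 + 34816·x^7 + 98304·x^9)·Dx^2 + (-68 - 3916·x^2 - 19584·x^4 - 14336·x^6 + 121856·x^8 + 147456·x^10)·Dx^3 + (-136·x - 2632·x^3 - 6528·x^5 + 16448·x^7 + 69632·x^9 + 49152·x^11)·Dx^4 + (-1 - 34·x^2 - 305·x^4 + 4880·x^8 + 8704·x^10 + 4096·x^12)·Dx^5  (order 5).
h: a_k = 0, 0, 0, 4/3, 0, -68/15, 0, 9572/315, …
ICs: h(0) = 0, h′(0) = 0, h′′(0) = 0, h′′′(0) = 8, h′′′′(0) = 0.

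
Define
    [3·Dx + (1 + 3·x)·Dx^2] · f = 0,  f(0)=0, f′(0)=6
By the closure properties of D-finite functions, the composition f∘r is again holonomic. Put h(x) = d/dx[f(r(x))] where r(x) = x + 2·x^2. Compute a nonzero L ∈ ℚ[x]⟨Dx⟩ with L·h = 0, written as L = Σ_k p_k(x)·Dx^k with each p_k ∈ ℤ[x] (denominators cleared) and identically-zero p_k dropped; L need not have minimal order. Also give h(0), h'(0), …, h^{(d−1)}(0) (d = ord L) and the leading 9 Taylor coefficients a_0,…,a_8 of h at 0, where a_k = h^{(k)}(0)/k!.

f: a_k = 0, 6, -9, 18, -81/2, 486/5, -243, 4374/7, -6561/4, …
h₀=f(r): pull back L_f along r ⇒ L₀.
Derive L from L₀ (diff closure).
L = (-1 + 12·x + 24·x^2) + (1 + 7·x + 18·x^2 + 24·x^3)·Dx  (order 1).
h: a_k = 6, 6, -54, 126, -54, -594, 2106, -2754, -4374, …
ICs: h(0) = 6.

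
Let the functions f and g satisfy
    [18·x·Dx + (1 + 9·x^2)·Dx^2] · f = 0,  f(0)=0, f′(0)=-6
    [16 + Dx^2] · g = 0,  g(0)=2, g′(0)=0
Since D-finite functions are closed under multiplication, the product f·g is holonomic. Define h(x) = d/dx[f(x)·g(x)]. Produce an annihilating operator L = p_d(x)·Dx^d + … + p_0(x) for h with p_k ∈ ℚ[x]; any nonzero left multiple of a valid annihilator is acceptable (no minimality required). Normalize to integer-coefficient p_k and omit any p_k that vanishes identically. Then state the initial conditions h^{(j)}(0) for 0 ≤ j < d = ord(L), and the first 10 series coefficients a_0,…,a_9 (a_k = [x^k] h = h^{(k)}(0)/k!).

L = (524992 + 14103936·x^2 + 183342528·x^4 + 608394240·x^6 + 1431032832·x^8 + 3627970560·x^10 + 8707129344·x^12) + (314208·x + 11036736·x^3 + 108591840·x^5 + 419904000·x^7 + 1209323520·x^9 + 2176782336·x^11)·Dx + (38012 + 1098792·x^2 + 14837580·x^4 + 64186992·x^6 + 209112192·x^8 + 589545216·x^10 + 1088391168·x^12)·Dx^2 + (19638·x + 689796·x^3 + 6786990·x^5 + 26244000·x^7 + 75582720·x^9 + 136048896·x^11)·Dx^3 + (325 + 13581·x^2 + 211167·x^4 + 1635147·x^6 + 7479540·x^8 + 22674816·x^10 + 34012224·x^12)·Dx^4  (order 4).
h: a_k = -12, 0, 396, 0, -3052, 0, 342004/15, 0, -1325748/7, 0, …
ICs: h(0) = -12, h′(0) = 0, h′′(0) = 792, h′′′(0) = 0.

f: a_k = 0, -6, 0, 18, 0, -486/5, 0, 4374/7, 0, -4374, …
g: a_k = 2, 0, -16, 0, 64/3, 0, -512/45, 0, 1024/315, 0, …
f·g: L₀ = L_f ⊗_s L_g, ord ≤ 2·2.
Derive L from L₀ (diff closure).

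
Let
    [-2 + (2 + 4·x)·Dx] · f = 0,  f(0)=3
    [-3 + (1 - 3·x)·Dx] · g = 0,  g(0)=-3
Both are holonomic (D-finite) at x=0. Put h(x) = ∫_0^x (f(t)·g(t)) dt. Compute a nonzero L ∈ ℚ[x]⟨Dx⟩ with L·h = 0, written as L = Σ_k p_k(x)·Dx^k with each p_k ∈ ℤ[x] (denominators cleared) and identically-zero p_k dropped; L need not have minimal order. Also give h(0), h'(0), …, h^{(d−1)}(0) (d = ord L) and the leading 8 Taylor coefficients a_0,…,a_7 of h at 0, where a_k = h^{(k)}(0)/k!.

L = (4 + 3·x)·Dx + (-1 + x + 6·x^2)·Dx^2  (order 2).
h: a_k = 0, -9, -18, -69/2, -315/4, -1503/8, -471, -135459/112, …
ICs: h(0) = 0, h′(0) = -9.

f: a_k = 3, 3, -3/2, 3/2, -15/8, 21/8, -63/16, 99/16, …
g: a_k = -3, -9, -27, -81, -243, -729, -2187, -6561, …
h₀=f·g: eliminate ⇒ L₀, order ≤ 1·1.
h=∫h₀ ⇒ L = L₀·Dx.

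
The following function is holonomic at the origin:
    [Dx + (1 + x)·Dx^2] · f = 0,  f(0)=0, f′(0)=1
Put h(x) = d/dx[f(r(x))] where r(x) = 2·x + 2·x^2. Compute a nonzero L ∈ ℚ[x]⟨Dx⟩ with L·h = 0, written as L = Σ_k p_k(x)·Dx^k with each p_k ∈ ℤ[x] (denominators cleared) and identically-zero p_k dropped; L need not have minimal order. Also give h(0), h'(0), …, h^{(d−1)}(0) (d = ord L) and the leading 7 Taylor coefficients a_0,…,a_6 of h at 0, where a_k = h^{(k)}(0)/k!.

f: a_k = 0, 1, -1/2, 1/3, -1/4, 1/5, -1/6, …
Substitute x→r, Dx→(1/r')Dx; clear ⇒ L₀.
h₀' ⇒ L via d/dx closure of L₀.
L = (4·x + 4·x^2) + (1 + 4·x + 6·x^2 + 4·x^3)·Dx  (order 1).
h: a_k = 2, 0, -4, 8, -8, 0, 16, …
ICs: h(0) = 2.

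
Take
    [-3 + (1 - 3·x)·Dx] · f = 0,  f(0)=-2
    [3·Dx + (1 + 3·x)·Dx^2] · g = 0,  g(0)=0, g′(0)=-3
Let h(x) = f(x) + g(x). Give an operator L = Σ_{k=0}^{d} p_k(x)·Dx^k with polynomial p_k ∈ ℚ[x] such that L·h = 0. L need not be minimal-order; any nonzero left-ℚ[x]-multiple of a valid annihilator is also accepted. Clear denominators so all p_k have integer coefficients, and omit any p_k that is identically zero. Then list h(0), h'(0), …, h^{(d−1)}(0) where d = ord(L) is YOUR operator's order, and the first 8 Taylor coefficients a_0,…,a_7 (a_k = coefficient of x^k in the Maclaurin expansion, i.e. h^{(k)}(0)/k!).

L = (30 + 18·x)·Dx + (4 + 48·x + 36·x^2)·Dx^2 + (-1 - x + 9·x^2 + 9·x^3)·Dx^3  (order 3).
h: a_k = -2, -9, -27/2, -63, -567/4, -2673/5, -2673/2, -32805/7, …
ICs: h(0) = -2, h′(0) = -9, h′′(0) = -27.

f: a_k = -2, -6, -18, -54, -162, -486, -1458, -4374, …
g: a_k = 0, -3, 9/2, -9, 81/4, -243/5, 243/2, -2187/7, …
Weyl lclm of L_f,L_g ⇒ L₀ (ord ≤ 3).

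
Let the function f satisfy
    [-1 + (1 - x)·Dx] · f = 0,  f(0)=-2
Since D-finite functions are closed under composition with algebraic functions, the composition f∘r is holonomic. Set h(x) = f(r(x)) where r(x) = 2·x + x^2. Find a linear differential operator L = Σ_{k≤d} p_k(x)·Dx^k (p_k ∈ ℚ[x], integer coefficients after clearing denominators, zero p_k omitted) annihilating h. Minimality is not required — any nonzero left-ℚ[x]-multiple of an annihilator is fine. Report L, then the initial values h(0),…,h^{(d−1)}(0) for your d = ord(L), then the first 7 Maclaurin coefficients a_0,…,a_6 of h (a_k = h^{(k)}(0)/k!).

f: a_k = -2, -2, -2, -2, -2, -2, -2, …
Substitute x→r, Dx→(1/r')Dx; clear ⇒ L₀.
L = (2 + 2·x) + (-1 + 2·x + x^2)·Dx  (order 1).
h: a_k = -2, -4, -10, -24, -58, -140, -338, …
ICs: h(0) = -2.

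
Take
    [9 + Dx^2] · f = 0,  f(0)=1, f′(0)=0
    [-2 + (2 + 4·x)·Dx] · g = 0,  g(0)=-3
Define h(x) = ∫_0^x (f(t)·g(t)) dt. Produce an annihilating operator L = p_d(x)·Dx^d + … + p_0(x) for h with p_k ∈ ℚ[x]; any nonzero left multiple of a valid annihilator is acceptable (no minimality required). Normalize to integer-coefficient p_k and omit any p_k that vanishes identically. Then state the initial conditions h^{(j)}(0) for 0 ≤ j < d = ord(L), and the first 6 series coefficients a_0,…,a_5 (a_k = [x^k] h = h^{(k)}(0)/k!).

f: a_k = 1, 0, -9/2, 0, 27/8, 0, …
g: a_k = -3, -3, 3/2, -3/2, 15/8, -21/8, …
h₀=f·g: eliminate ⇒ L₀, order ≤ 2·1.
h=∫₀ˣh₀: take L = L₀·Dx.
L = (12 + 36·x + 36·x^2)·Dx + (-2 - 4·x)·Dx^2 + (1 + 4·x + 4·x^2)·Dx^3  (order 3).
h: a_k = 0, -3, -3/2, 5, 3, -3, …
ICs: h(0) = 0, h′(0) = -3, h′′(0) = -3.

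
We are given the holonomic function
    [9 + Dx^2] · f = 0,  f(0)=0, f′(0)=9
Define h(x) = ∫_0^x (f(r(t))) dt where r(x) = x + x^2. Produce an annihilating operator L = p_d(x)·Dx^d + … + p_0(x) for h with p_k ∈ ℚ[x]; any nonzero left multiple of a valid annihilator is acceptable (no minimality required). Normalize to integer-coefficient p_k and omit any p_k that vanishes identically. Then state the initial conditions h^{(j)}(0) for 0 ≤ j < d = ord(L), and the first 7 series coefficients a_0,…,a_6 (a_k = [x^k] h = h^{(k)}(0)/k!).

f: a_k = 0, 9, 0, -27/2, 0, 243/40, 0, …
Substitute x→r, Dx→(1/r')Dx; clear ⇒ L₀.
Integrate: L := L₀·Dx.
L = (9 + 54·x + 108·x^2 + 72·x^3)·Dx - 2·Dx^2 + (1 + 2·x)·Dx^3  (order 3).
h: a_k = 0, 0, 9/2, 3, -27/8, -81/10, -459/80, …
ICs: h(0) = 0, h′(0) = 0, h′′(0) = 9.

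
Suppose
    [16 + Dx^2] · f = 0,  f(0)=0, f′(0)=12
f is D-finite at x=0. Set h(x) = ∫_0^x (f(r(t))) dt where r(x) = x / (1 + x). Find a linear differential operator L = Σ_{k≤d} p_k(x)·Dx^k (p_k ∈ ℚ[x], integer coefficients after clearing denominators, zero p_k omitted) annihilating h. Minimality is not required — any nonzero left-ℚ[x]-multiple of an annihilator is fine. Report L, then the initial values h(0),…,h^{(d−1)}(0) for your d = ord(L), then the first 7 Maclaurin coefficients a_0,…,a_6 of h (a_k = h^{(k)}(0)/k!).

L = 16·Dx + (2 + 6·x + 6·x^2 + 2·x^3)·Dx^2 + (1 + 4·x + 6·x^2 + 4·x^3 + x^4)·Dx^3  (order 3).
h: a_k = 0, 0, 6, -4, -5, 84/5, -386/15, …
ICs: h(0) = 0, h′(0) = 0, h′′(0) = 12.

f: a_k = 0, 12, 0, -32, 0, 128/5, 0, …
Substitute x→r, Dx→(1/r')Dx; clear ⇒ L₀.
h=∫₀ˣh₀: take L = L₀·Dx.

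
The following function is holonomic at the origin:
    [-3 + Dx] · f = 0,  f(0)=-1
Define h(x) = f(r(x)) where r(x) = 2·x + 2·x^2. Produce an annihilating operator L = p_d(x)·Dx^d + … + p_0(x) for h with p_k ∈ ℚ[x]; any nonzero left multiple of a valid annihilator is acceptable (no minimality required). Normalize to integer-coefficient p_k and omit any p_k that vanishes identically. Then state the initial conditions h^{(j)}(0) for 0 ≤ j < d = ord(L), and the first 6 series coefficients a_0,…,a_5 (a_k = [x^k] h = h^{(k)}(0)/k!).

f: a_k = -1, -3, -9/2, -9/2, -27/8, -81/40, …
f∘r: x↦r, Dx↦Dx/r' in L_f ⇒ L₀.
L = (-6 - 12·x) + Dx  (order 1).
h: a_k = -1, -6, -24, -72, -180, -1944/5, …
ICs: h(0) = -1.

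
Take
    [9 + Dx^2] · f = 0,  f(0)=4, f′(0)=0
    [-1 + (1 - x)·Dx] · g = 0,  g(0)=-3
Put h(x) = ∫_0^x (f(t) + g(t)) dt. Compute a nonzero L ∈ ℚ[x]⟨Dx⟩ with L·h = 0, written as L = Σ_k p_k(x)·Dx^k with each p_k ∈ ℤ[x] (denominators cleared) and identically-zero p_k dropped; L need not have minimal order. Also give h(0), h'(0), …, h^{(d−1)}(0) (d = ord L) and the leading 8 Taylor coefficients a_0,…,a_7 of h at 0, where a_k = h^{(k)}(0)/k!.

L = (-135 + 162·x - 81·x^2)·Dx + (99 - 261·x + 243·x^2 - 81·x^3)·Dx^2 + (-15 + 18·x - 9·x^2)·Dx^3 + (11 - 29·x + 27·x^2 - 9·x^3)·Dx^4  (order 4).
h: a_k = 0, 1, -3/2, -7, -3/4, 21/10, -1/2, -141/140, …
ICs: h(0) = 0, h′(0) = 1, h′′(0) = -3, h′′′(0) = -42.

f: a_k = 4, 0, -18, 0, 27/2, 0, -81/20, 0, …
g: a_k = -3, -3, -3, -3, -3, -3, -3, -3, …
Weyl lclm of L_f,L_g ⇒ L₀ (ord ≤ 3).
h=∫h₀ ⇒ L = L₀·Dx.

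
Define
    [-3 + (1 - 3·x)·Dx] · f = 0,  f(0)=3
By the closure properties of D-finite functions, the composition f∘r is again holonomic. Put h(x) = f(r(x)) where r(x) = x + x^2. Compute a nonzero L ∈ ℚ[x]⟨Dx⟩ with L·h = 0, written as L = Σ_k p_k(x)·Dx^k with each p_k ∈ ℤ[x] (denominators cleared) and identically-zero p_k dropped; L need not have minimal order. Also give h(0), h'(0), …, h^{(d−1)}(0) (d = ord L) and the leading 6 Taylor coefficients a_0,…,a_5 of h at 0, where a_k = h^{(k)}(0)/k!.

L = (3 + 6·x) + (-1 + 3·x + 3·x^2)·Dx  (order 1).
h: a_k = 3, 9, 36, 135, 513, 1944, …
ICs: h(0) = 3.

f: a_k = 3, 9, 27, 81, 243, 729, …
f∘r: x↦r, Dx↦Dx/r' in L_f ⇒ L₀.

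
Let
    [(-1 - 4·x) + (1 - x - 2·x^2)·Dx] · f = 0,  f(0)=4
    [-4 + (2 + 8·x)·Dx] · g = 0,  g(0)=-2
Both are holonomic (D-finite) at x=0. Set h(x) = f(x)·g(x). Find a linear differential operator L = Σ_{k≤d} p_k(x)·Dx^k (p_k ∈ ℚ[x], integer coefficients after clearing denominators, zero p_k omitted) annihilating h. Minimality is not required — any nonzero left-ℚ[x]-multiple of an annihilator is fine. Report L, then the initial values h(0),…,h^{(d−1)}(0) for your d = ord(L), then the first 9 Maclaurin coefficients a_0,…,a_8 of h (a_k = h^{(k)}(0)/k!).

L = (3 + 6·x + 12·x^2) + (-1 - 3·x + 6·x^2 + 8·x^3)·Dx  (order 1).
h: a_k = -8, -24, -24, -104, -72, -504, 24, -3096, 3816, …
ICs: h(0) = -8.

f: a_k = 4, 4, 12, 20, 44, 84, 172, 340, 684, …
g: a_k = -2, -4, 4, -8, 20, -56, 168, -528, 1716, …
L₀ := L_f ⊗_s L_g (sym. prod.), ord ≤ 1.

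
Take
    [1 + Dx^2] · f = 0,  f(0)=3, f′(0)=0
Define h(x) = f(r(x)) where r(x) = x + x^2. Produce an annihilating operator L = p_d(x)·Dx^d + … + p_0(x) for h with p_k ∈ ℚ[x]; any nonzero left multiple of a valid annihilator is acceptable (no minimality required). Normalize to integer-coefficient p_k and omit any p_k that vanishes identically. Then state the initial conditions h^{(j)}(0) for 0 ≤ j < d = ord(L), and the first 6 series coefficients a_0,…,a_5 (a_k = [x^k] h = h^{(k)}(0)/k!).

f: a_k = 3, 0, -3/2, 0, 1/8, 0, …
Change of var in L_f (x↦r) gives L₀.
L = (1 + 6·x + 12·x^2 + 8·x^3) - 2·Dx + (1 + 2·x)·Dx^2  (order 2).
h: a_k = 3, 0, -3/2, -3, -11/8, 1/2, …
ICs: h(0) = 3, h′(0) = 0.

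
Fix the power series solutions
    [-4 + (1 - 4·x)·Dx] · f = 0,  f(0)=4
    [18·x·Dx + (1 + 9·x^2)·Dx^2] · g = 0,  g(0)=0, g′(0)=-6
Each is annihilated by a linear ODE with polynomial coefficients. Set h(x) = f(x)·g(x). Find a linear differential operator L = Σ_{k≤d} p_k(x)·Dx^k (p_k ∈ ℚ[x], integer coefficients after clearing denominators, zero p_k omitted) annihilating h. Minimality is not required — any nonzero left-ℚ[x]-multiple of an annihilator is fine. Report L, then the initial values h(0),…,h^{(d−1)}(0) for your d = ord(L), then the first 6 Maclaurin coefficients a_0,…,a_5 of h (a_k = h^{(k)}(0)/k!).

f: a_k = 4, 16, 64, 256, 1024, 4096, …
g: a_k = 0, -6, 0, 18, 0, -486/5, …
Sym-product of L_f,L_g gives L₀ (≤ ord 2).
L = 72·x + (8 - 18·x + 144·x^2)·Dx + (-1 + 4·x - 9·x^2 + 36·x^3)·Dx^2  (order 2).
h: a_k = 0, -24, -96, -312, -1248, -26904/5, …
ICs: h(0) = 0, h′(0) = -24.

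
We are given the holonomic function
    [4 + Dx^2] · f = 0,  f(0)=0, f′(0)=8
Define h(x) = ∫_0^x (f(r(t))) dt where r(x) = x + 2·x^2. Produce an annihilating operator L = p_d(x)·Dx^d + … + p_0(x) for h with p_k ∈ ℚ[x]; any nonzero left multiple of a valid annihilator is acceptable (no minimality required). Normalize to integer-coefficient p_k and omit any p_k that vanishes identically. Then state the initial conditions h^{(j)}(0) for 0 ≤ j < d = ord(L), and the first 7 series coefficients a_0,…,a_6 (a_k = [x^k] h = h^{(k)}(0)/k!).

L = (4 + 48·x + 192·x^2 + 256·x^3)·Dx - 4·Dx^2 + (1 + 4·x)·Dx^3  (order 3).
h: a_k = 0, 0, 4, 16/3, -4/3, -32/5, -472/45, …
ICs: h(0) = 0, h′(0) = 0, h′′(0) = 8.

f: a_k = 0, 8, 0, -16/3, 0, 16/15, 0, …
Change of var in L_f (x↦r) gives L₀.
∫: right-multiply L₀ by Dx.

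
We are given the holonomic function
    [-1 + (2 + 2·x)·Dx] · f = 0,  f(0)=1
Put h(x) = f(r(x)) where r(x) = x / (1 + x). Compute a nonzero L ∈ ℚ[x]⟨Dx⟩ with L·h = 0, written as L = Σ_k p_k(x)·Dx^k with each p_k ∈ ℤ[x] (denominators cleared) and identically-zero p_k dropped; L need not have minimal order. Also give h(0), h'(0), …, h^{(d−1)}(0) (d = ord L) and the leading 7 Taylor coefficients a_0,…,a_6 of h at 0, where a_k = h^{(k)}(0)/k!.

L = -1 + (2 + 6·x + 4·x^2)·Dx  (order 1).
h: a_k = 1, 1/2, -5/8, 13/16, -141/128, 399/256, -2353/1024, …
ICs: h(0) = 1.

f: a_k = 1, 1/2, -1/8, 1/16, -5/128, 7/256, -21/1024, …
Substitute x→r, Dx→(1/r')Dx; clear ⇒ L₀.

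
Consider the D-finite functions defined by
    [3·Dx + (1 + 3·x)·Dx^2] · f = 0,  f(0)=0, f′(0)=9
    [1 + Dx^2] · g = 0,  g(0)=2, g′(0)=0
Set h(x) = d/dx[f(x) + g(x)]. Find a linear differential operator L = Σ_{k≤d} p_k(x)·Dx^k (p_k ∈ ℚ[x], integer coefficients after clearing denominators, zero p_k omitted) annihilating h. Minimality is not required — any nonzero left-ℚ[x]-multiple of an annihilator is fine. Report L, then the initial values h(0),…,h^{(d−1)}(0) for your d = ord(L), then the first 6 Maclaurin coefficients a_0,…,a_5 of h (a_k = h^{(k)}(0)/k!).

f: a_k = 0, 9, -27/2, 27, -243/4, 729/5, …
g: a_k = 2, 0, -1, 0, 1/12, 0, …
L₀ := lclm(L_f,L_g); ord L₀ ≤ 2+2.
Derive L from L₀ (diff closure).
L = (165 + 18·x + 27·x^2) + (19 + 63·x + 27·x^2 + 27·x^3)·Dx + (165 + 18·x + 27·x^2)·Dx^2 + (19 + 63·x + 27·x^2 + 27·x^3)·Dx^3  (order 3).
h: a_k = 9, -29, 81, -728/3, 729, -131221/60, …
ICs: h(0) = 9, h′(0) = -29, h′′(0) = 162.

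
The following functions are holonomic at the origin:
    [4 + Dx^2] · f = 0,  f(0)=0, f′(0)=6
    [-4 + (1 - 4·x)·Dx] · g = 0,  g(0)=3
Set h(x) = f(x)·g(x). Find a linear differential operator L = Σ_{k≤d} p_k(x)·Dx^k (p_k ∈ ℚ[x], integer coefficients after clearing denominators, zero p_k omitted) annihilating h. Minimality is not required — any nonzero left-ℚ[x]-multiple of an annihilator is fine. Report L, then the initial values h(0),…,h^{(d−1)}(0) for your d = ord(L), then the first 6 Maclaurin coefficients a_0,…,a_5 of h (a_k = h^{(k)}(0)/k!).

f: a_k = 0, 6, 0, -4, 0, 4/5, …
g: a_k = 3, 12, 48, 192, 768, 3072, …
h₀=f·g: eliminate ⇒ L₀, order ≤ 2·1.
L = (-4 + 16·x) + 8·Dx + (-1 + 4·x)·Dx^2  (order 2).
h: a_k = 0, 18, 72, 276, 1104, 22092/5, …
ICs: h(0) = 0, h′(0) = 18.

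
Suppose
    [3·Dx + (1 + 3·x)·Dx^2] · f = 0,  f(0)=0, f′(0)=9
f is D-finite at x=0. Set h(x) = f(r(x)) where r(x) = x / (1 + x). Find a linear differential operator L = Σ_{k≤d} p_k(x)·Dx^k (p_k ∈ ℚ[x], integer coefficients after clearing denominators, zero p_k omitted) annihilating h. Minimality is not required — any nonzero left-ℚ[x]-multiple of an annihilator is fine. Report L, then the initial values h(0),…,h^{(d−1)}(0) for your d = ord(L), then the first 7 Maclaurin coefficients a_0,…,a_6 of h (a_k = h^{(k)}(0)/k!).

L = (5 + 8·x)·Dx + (1 + 5·x + 4·x^2)·Dx^2  (order 2).
h: a_k = 0, 9, -45/2, 63, -765/4, 3069/5, -4095/2, …
ICs: h(0) = 0, h′(0) = 9.

f: a_k = 0, 9, -27/2, 27, -243/4, 729/5, -729/2, …
L₀ from L_f via x↦r, Dx↦r'^{-1}Dx.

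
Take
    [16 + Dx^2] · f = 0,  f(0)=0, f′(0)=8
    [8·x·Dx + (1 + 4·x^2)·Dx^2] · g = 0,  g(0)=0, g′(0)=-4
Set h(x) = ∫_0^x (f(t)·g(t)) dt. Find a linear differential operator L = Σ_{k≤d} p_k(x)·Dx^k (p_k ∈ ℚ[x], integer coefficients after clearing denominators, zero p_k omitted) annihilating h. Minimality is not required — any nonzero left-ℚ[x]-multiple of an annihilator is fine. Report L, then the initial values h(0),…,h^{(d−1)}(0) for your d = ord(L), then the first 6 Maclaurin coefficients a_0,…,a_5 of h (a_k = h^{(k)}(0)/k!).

L = (2560 + 29696·x^2 + 118784·x^4 + 262144·x^6 + 262144·x^8)·Dx + (1536·x + 14336·x^3 + 49152·x^5 + 65536·x^7)·Dx^2 + (240 + 3008·x^2 + 13824·x^4 + 32768·x^6 + 32768·x^8)·Dx^3 + (96·x + 896·x^3 + 3072·x^5 + 4096·x^7)·Dx^4 + (5 + 72·x^2 + 400·x^4 + 1024·x^6 + 1024·x^8)·Dx^5  (order 5).
h: a_k = 0, 0, 0, -32/3, 0, 128/5, …
ICs: h(0) = 0, h′(0) = 0, h′′(0) = 0, h′′′(0) = -64, h′′′′(0) = 0.

f: a_k = 0, 8, 0, -64/3, 0, 256/15, …
g: a_k = 0, -4, 0, 16/3, 0, -64/5, …
Sym-product of L_f,L_g gives L₀ (≤ ord 4).
∫: right-multiply L₀ by Dx.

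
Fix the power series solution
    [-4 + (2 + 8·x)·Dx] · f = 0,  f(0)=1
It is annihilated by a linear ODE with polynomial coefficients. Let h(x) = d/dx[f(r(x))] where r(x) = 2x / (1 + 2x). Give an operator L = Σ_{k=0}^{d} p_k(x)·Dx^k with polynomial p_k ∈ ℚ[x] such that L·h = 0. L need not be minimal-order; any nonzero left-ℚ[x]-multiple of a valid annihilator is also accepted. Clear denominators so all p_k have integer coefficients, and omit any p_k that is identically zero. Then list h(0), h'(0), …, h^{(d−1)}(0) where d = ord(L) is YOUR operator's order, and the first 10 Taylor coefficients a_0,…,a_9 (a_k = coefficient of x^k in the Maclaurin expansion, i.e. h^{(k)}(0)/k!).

L = (-8 - 40·x) + (-1 - 12·x - 20·x^2)·Dx  (order 1).
h: a_k = 4, -32, 240, -1920, 16320, -144384, 1309952, -12083200, 112757760, -1061314560, …
ICs: h(0) = 4.

f: a_k = 1, 2, -2, 4, -10, 28, -84, 264, -858, 2860, …
L₀ from L_f via x↦r, Dx↦r'^{-1}Dx.
h=h₀': d/dx-closure on L₀ ⇒ L.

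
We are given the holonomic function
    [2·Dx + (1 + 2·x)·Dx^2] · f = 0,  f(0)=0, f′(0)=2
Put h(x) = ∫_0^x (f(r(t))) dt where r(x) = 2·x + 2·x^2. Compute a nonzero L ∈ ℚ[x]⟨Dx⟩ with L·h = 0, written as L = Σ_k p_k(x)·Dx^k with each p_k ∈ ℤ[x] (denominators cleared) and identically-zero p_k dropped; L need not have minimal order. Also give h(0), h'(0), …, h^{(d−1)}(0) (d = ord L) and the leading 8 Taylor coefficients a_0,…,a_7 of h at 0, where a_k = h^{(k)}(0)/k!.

f: a_k = 0, 2, -2, 8/3, -4, 32/5, -32/3, 128/7, …
Change of var in L_f (x↦r) gives L₀.
h=∫h₀ ⇒ L = L₀·Dx.
L = 2·Dx^2 + (1 + 2·x)·Dx^3  (order 3).
h: a_k = 0, 0, 2, -4/3, 4/3, -8/5, 32/15, -64/21, …
ICs: h(0) = 0, h′(0) = 0, h′′(0) = 4.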